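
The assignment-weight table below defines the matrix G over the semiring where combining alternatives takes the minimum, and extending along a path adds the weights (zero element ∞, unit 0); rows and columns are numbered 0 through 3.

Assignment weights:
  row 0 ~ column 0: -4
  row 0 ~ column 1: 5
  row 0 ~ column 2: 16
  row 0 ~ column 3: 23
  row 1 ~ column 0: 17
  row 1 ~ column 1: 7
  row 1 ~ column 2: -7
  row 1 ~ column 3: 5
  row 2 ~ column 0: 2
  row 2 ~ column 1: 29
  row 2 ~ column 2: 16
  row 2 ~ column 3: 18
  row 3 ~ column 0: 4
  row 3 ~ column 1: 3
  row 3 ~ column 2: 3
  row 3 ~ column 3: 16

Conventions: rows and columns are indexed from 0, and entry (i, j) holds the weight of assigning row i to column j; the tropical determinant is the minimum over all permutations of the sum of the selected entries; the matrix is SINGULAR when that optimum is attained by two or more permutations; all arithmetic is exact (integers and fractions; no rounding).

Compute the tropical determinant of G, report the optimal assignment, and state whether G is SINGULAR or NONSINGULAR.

σ = (0, 1, 2, 3): (-4) + 7 + 16 + 16 = 35
σ = (0, 1, 3, 2): (-4) + 7 + 18 + 3 = 24
σ = (0, 2, 1, 3): (-4) + (-7) + 29 + 16 = 34
σ = (0, 2, 3, 1): (-4) + (-7) + 18 + 3 = 10
σ = (0, 3, 1, 2): (-4) + 5 + 29 + 3 = 33
σ = (0, 3, 2, 1): (-4) + 5 + 16 + 3 = 20
σ = (1, 0, 2, 3): 5 + 17 + 16 + 16 = 54
σ = (1, 0, 3, 2): 5 + 17 + 18 + 3 = 43
σ = (1, 2, 0, 3): 5 + (-7) + 2 + 16 = 16
σ = (1, 2, 3, 0): 5 + (-7) + 18 + 4 = 20
σ = (1, 3, 0, 2): 5 + 5 + 2 + 3 = 15
σ = (1, 3, 2, 0): 5 + 5 + 16 + 4 = 30
σ = (2, 0, 1, 3): 16 + 17 + 29 + 16 = 78
σ = (2, 0, 3, 1): 16 + 17 + 18 + 3 = 54
σ = (2, 1, 0, 3): 16 + 7 + 2 + 16 = 41
σ = (2, 1, 3, 0): 16 + 7 + 18 + 4 = 45
σ = (2, 3, 0, 1): 16 + 5 + 2 + 3 = 26
σ = (2, 3, 1, 0): 16 + 5 + 29 + 4 = 54
σ = (3, 0, 1, 2): 23 + 17 + 29 + 3 = 72
σ = (3, 0, 2, 1): 23 + 17 + 16 + 3 = 59
σ = (3, 1, 0, 2): 23 + 7 + 2 + 3 = 35
σ = (3, 1, 2, 0): 23 + 7 + 16 + 4 = 50
σ = (3, 2, 0, 1): 23 + (-7) + 2 + 3 = 21
σ = (3, 2, 1, 0): 23 + (-7) + 29 + 4 = 49
Optimal value attained by: σ = (0, 2, 3, 1).
Answer: det⊕(G) = 10; verdict: NONSINGULAR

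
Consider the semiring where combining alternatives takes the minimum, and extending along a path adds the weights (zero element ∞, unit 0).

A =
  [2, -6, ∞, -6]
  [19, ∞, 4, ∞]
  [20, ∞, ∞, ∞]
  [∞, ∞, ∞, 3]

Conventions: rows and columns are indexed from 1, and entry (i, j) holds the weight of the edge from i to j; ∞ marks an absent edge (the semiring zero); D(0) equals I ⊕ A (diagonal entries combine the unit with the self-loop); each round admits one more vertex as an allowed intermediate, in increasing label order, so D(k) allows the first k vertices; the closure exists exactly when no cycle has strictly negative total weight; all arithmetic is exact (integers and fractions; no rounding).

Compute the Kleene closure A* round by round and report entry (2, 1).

D(0):
  [0, -6, ∞, -6]
  [19, 0, 4, ∞]
  [20, ∞, 0, ∞]
  [∞, ∞, ∞, 0]
D(1):
  [0, -6, ∞, -6]
  [19, 0, 4, 13]
  [20, 14, 0, 14]
  [∞, ∞, ∞, 0]
D(2):
  [0, -6, -2, -6]
  [19, 0, 4, 13]
  [20, 14, 0, 14]
  [∞, ∞, ∞, 0]
D(3):
  [0, -6, -2, -6]
  [19, 0, 4, 13]
  [20, 14, 0, 14]
  [∞, ∞, ∞, 0]
D(4):
  [0, -6, -2, -6]
  [19, 0, 4, 13]
  [20, 14, 0, 14]
  [∞, ∞, ∞, 0]
Answer: A*[2][1] = 19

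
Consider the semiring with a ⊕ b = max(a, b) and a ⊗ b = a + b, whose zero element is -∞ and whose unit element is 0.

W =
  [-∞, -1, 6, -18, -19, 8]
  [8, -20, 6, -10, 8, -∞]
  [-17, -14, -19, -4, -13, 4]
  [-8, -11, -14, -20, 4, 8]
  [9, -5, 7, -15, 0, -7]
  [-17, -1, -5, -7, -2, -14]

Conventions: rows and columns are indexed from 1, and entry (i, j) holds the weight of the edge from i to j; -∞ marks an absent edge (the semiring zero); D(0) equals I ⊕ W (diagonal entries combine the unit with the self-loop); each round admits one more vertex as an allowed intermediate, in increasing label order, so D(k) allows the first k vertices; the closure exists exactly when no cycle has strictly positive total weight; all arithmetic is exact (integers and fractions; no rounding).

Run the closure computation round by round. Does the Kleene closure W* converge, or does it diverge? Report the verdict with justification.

D(0):
  [0, -1, 6, -18, -19, 8]
  [8, 0, 6, -10, 8, -∞]
  [-17, -14, 0, -4, -13, 4]
  [-8, -11, -14, 0, 4, 8]
  [9, -5, 7, -15, 0, -7]
  [-17, -1, -5, -7, -2, 0]
Detection: at round 1, diagonal entry (2, 2) turns strictly positive.
Key observation: the cycle 2->1->2 has total weight 8 + (-1), which is strictly positive.
Answer: DIVERGES — positive cycle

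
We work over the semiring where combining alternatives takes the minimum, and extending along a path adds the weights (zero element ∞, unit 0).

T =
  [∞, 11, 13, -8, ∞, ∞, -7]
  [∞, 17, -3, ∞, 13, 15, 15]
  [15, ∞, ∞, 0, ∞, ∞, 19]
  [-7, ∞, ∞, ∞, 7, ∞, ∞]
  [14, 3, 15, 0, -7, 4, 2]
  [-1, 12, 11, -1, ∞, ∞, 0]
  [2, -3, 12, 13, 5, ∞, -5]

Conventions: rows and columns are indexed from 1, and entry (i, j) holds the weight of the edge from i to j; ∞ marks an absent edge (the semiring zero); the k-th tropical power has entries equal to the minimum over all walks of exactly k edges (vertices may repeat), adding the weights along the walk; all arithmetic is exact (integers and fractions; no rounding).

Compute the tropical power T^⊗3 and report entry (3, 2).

T^⊗2:
  [-15, -10, 5, 6, -2, 26, -12]
  [12, 12, 14, -3, 6, 17, 10]
  [-7, 16, 28, 7, 7, ∞, 8]
  [21, 4, 6, -15, 0, 11, -14]
  [-7, -4, 0, -7, -14, -3, -5]
  [-8, -3, 9, -9, 5, 27, -8]
  [-3, -8, -6, -6, -2, 9, -10]
T^⊗3:
  [-10, -15, -13, -23, -9, 2, -22]
  [-10, 7, 9, 4, -1, 10, 5]
  [0, 4, 6, -15, 0, 11, -14]
  [-22, -17, -2, -1, -9, 4, -19]
  [-14, -11, -7, -15, -21, -10, -14]
  [-16, -11, -6, -16, -3, 9, -15]
  [-13, -13, -11, -11, -9, 2, -15]
Key observation: the optimum is the walk 3->4->1->2, with weight 0 + (-7) + 11 = 4.
Optimal value attained by: walk 3->4->1->2.
Answer: (T^⊗3)[3][2] = 4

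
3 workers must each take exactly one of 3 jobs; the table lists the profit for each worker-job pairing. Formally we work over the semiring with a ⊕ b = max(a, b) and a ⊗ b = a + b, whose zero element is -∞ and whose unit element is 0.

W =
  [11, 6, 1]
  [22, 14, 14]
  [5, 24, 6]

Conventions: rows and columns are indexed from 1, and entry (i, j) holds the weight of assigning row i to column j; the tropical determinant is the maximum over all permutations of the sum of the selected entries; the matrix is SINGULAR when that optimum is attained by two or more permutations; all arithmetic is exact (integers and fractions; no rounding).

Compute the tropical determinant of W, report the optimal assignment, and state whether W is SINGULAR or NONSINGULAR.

σ = (1, 2, 3): 11 + 14 + 6 = 31
σ = (1, 3, 2): 11 + 14 + 24 = 49
σ = (2, 1, 3): 6 + 22 + 6 = 34
σ = (2, 3, 1): 6 + 14 + 5 = 25
σ = (3, 1, 2): 1 + 22 + 24 = 47
σ = (3, 2, 1): 1 + 14 + 5 = 20
Optimal value attained by: σ = (1, 3, 2).
Answer: det⊕(W) = 49; verdict: NONSINGULAR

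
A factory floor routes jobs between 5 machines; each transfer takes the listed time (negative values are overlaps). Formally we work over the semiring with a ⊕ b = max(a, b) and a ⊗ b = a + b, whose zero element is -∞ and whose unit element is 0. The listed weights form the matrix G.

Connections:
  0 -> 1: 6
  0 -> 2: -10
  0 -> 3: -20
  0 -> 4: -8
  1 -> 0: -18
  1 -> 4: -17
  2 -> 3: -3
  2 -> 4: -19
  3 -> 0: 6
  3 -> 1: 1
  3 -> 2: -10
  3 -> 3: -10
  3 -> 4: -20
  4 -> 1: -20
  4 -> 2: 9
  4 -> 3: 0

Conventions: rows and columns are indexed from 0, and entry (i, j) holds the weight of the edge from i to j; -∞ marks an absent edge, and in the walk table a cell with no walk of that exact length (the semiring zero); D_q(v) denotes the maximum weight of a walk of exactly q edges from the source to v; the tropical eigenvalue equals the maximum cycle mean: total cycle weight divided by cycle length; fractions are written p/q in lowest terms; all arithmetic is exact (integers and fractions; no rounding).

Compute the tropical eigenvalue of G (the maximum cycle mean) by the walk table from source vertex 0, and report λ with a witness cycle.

q=0: [0, -∞, -∞, -∞, -∞]
q=1: [-∞, 6, -10, -20, -8]
q=2: [-12, -19, 1, -8, -11]
q=3: [-2, -6, -2, -2, -18]
q=4: [4, 4, -9, -5, -10]
q=5: [1, 10, -1, -10, -4]
Optimal cycle mean attained by: cycle 0->4->2->3->0, total (-8) + 9 + (-3) + 6, length 4.
Answer: λ = 1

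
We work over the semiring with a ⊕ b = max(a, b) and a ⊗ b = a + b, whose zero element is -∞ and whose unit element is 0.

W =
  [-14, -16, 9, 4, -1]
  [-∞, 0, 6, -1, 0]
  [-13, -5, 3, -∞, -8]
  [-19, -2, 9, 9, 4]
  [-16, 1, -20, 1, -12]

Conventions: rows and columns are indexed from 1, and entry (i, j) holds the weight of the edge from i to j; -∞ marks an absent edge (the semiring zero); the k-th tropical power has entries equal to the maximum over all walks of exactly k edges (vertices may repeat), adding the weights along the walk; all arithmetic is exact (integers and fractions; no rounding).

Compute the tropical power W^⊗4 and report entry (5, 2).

W^⊗2:
  [-4, 4, 13, 13, 8]
  [-7, 1, 9, 8, 3]
  [-10, -2, 6, -6, -5]
  [-4, 7, 18, 18, 13]
  [-18, 1, 10, 10, 5]
W^⊗3:
  [0, 11, 22, 22, 17]
  [-4, 6, 17, 17, 12]
  [-7, 1, 9, 3, -2]
  [5, 16, 27, 27, 22]
  [-3, 8, 19, 19, 14]
W^⊗4:
  [9, 20, 31, 31, 26]
  [4, 15, 26, 26, 21]
  [-4, 4, 12, 12, 7]
  [14, 25, 36, 36, 31]
  [6, 17, 28, 28, 23]
Key observation: the optimum is the walk 5->4->4->4->2, with weight 1 + 9 + 9 + (-2) = 17.
Optimal value attained by: walk 5->4->4->4->2.
Answer: (W^⊗4)[5][2] = 17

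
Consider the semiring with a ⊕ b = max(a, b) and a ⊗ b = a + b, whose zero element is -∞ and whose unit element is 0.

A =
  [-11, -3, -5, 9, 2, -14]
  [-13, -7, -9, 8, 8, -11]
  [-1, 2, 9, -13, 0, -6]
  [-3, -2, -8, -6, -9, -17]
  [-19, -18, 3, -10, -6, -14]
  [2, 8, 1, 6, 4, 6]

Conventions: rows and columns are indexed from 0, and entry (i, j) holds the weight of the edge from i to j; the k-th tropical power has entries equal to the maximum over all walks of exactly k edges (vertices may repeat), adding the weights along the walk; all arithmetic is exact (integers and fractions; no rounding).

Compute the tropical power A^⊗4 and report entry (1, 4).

A^⊗2:
  [6, 7, 5, 5, 5, -8]
  [5, 6, 11, 2, 2, -5]
  [8, 11, 18, 10, 10, 3]
  [-9, -6, 1, 6, 6, -11]
  [2, 5, 12, -8, 3, -3]
  [8, 14, 10, 16, 16, 12]
A^⊗3:
  [4, 7, 14, 15, 15, -1]
  [10, 13, 20, 14, 14, 5]
  [17, 20, 27, 19, 19, 12]
  [3, 4, 10, 2, 2, -5]
  [11, 14, 21, 13, 13, 6]
  [14, 20, 19, 22, 22, 18]
A^⊗4:
  [13, 16, 23, 15, 15, 8]
  [19, 22, 29, 21, 21, 14]
  [26, 29, 36, 28, 28, 21]
  [9, 12, 19, 12, 12, 4]
  [20, 23, 30, 22, 22, 15]
  [20, 26, 28, 28, 28, 24]
Key observation: the optimum is the walk 1->4->2->1->4, with weight 8 + 3 + 2 + 8 = 21.
Optimal value attained by: walk 1->4->2->1->4.
Answer: (A^⊗4)[1][4] = 21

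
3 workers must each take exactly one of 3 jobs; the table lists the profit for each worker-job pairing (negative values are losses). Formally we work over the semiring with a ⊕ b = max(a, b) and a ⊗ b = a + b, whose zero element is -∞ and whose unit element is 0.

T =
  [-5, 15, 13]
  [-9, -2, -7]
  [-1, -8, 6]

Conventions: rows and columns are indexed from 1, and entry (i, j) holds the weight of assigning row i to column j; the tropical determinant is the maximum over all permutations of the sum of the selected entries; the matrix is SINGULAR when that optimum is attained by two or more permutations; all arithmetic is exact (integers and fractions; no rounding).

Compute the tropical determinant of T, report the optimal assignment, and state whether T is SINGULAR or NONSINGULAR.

σ = (1, 2, 3): (-5) + (-2) + 6 = -1
σ = (1, 3, 2): (-5) + (-7) + (-8) = -20
σ = (2, 1, 3): 15 + (-9) + 6 = 12
σ = (2, 3, 1): 15 + (-7) + (-1) = 7
σ = (3, 1, 2): 13 + (-9) + (-8) = -4
σ = (3, 2, 1): 13 + (-2) + (-1) = 10
Optimal value attained by: σ = (2, 1, 3).
Answer: det⊕(T) = 12; verdict: NONSINGULAR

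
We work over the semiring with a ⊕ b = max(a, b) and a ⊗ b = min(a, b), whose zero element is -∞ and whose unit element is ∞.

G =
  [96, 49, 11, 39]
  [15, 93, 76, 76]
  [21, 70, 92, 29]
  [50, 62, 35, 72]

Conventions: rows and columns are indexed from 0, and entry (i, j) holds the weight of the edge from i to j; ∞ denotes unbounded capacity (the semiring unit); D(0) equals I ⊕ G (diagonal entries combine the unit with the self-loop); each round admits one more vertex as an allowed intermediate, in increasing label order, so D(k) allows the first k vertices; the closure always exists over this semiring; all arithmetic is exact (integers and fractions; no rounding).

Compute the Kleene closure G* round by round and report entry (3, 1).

D(0):
  [∞, 49, 11, 39]
  [15, ∞, 76, 76]
  [21, 70, ∞, 29]
  [50, 62, 35, ∞]
D(1):
  [∞, 49, 11, 39]
  [15, ∞, 76, 76]
  [21, 70, ∞, 29]
  [50, 62, 35, ∞]
D(2):
  [∞, 49, 49, 49]
  [15, ∞, 76, 76]
  [21, 70, ∞, 70]
  [50, 62, 62, ∞]
D(3):
  [∞, 49, 49, 49]
  [21, ∞, 76, 76]
  [21, 70, ∞, 70]
  [50, 62, 62, ∞]
D(4):
  [∞, 49, 49, 49]
  [50, ∞, 76, 76]
  [50, 70, ∞, 70]
  [50, 62, 62, ∞]
Answer: G*[3][1] = 62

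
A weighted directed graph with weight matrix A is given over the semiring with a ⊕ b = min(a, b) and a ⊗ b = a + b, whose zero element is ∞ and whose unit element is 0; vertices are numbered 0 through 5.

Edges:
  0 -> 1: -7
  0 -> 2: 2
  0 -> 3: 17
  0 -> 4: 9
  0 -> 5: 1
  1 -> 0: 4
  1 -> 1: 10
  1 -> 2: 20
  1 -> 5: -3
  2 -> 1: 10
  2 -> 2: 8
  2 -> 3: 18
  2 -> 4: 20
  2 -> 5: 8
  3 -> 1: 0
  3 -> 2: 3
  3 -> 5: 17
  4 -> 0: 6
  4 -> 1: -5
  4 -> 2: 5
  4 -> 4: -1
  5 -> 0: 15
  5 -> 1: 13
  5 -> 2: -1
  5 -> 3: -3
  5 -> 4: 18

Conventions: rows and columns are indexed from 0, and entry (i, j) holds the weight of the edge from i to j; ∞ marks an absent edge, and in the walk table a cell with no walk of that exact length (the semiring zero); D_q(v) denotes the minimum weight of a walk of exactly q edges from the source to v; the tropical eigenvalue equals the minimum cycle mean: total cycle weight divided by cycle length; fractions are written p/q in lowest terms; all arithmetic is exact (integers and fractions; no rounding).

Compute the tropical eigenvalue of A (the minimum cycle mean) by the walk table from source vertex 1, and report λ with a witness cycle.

q=0: [∞, 0, ∞, ∞, ∞, ∞]
q=1: [4, 10, 20, ∞, ∞, -3]
q=2: [12, -3, -4, -6, 13, 5]
q=3: [1, -6, -3, 2, 12, -6]
q=4: [-2, -6, -7, -9, 10, -9]
q=5: [-2, -9, -10, -12, 7, -9]
q=6: [-5, -12, -10, -12, 6, -12]
Optimal cycle mean attained by: cycle 1->5->3->1, total (-3) + (-3) + 0, length 3.
Answer: λ = -2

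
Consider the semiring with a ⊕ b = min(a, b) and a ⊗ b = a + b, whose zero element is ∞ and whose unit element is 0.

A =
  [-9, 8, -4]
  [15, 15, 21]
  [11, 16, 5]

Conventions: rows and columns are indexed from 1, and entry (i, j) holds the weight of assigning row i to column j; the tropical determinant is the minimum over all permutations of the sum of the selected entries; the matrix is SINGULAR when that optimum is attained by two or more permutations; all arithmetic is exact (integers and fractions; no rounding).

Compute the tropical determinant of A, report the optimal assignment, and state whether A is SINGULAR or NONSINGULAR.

σ = (1, 2, 3): (-9) + 15 + 5 = 11
σ = (1, 3, 2): (-9) + 21 + 16 = 28
σ = (2, 1, 3): 8 + 15 + 5 = 28
σ = (2, 3, 1): 8 + 21 + 11 = 40
σ = (3, 1, 2): (-4) + 15 + 16 = 27
σ = (3, 2, 1): (-4) + 15 + 11 = 22
Optimal value attained by: σ = (1, 2, 3).
Answer: det⊕(A) = 11; verdict: NONSINGULAR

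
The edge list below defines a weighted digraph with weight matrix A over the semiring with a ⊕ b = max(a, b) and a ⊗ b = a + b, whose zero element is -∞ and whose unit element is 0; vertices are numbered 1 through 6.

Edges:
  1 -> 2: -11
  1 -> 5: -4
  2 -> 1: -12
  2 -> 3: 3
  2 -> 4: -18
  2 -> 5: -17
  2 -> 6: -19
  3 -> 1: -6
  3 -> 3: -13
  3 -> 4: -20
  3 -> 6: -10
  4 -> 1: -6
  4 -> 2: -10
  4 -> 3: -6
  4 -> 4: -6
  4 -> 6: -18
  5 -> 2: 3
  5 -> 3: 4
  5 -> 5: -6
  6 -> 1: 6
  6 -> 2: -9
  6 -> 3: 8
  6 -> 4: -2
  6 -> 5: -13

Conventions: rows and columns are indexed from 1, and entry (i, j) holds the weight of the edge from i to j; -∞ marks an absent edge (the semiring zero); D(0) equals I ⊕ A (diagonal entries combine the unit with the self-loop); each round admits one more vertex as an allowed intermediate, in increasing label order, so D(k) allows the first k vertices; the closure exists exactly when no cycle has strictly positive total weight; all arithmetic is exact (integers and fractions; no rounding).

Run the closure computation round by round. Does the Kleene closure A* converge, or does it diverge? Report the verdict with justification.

D(0):
  [0, -11, -∞, -∞, -4, -∞]
  [-12, 0, 3, -18, -17, -19]
  [-6, -∞, 0, -20, -∞, -10]
  [-6, -10, -6, 0, -∞, -18]
  [-∞, 3, 4, -∞, 0, -∞]
  [6, -9, 8, -2, -13, 0]
D(1):
  [0, -11, -∞, -∞, -4, -∞]
  [-12, 0, 3, -18, -16, -19]
  [-6, -17, 0, -20, -10, -10]
  [-6, -10, -6, 0, -10, -18]
  [-∞, 3, 4, -∞, 0, -∞]
  [6, -5, 8, -2, 2, 0]
D(2):
  [0, -11, -8, -29, -4, -30]
  [-12, 0, 3, -18, -16, -19]
  [-6, -17, 0, -20, -10, -10]
  [-6, -10, -6, 0, -10, -18]
  [-9, 3, 6, -15, 0, -16]
  [6, -5, 8, -2, 2, 0]
D(3):
  [0, -11, -8, -28, -4, -18]
  [-3, 0, 3, -17, -7, -7]
  [-6, -17, 0, -20, -10, -10]
  [-6, -10, -6, 0, -10, -16]
  [0, 3, 6, -14, 0, -4]
  [6, -5, 8, -2, 2, 0]
D(4):
  [0, -11, -8, -28, -4, -18]
  [-3, 0, 3, -17, -7, -7]
  [-6, -17, 0, -20, -10, -10]
  [-6, -10, -6, 0, -10, -16]
  [0, 3, 6, -14, 0, -4]
  [6, -5, 8, -2, 2, 0]
D(5):
  [0, -1, 2, -18, -4, -8]
  [-3, 0, 3, -17, -7, -7]
  [-6, -7, 0, -20, -10, -10]
  [-6, -7, -4, 0, -10, -14]
  [0, 3, 6, -14, 0, -4]
  [6, 5, 8, -2, 2, 0]
D(6):
  [0, -1, 2, -10, -4, -8]
  [-1, 0, 3, -9, -5, -7]
  [-4, -5, 0, -12, -8, -10]
  [-6, -7, -4, 0, -10, -14]
  [2, 3, 6, -6, 0, -4]
  [6, 5, 8, -2, 2, 0]
Key observation: every diagonal entry stays at the unit through all rounds, so no improving cycle exists.
Answer: CONVERGES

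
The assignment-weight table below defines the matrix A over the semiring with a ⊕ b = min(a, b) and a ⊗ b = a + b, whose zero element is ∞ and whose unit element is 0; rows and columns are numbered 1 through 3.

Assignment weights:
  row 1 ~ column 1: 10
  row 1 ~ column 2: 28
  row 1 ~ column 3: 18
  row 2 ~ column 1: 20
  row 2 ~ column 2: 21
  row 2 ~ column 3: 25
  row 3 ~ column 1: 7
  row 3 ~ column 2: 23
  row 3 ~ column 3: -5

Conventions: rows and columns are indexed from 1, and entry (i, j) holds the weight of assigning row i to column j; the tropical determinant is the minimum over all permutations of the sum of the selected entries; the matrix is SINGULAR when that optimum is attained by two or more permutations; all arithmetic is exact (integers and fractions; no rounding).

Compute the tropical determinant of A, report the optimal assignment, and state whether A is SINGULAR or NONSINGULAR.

σ = (1, 2, 3): 10 + 21 + (-5) = 26
σ = (1, 3, 2): 10 + 25 + 23 = 58
σ = (2, 1, 3): 28 + 20 + (-5) = 43
σ = (2, 3, 1): 28 + 25 + 7 = 60
σ = (3, 1, 2): 18 + 20 + 23 = 61
σ = (3, 2, 1): 18 + 21 + 7 = 46
Optimal value attained by: σ = (1, 2, 3).
Answer: det⊕(A) = 26; verdict: NONSINGULAR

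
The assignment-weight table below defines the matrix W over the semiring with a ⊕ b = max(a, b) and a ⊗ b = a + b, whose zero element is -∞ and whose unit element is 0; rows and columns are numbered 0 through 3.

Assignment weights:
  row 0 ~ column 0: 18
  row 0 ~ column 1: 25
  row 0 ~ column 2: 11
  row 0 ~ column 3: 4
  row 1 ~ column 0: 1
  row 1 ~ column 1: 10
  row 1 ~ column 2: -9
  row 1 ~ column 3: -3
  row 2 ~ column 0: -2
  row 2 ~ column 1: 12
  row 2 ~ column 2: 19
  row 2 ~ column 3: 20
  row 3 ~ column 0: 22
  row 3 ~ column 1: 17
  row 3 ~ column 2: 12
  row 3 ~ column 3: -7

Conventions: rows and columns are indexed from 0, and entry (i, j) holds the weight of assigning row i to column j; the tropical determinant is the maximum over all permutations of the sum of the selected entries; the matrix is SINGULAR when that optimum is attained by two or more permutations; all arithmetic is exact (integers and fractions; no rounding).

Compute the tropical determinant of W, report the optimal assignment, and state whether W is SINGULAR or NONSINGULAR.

σ = (0, 1, 2, 3): 18 + 10 + 19 + (-7) = 40
σ = (0, 1, 3, 2): 18 + 10 + 20 + 12 = 60
σ = (0, 2, 1, 3): 18 + (-9) + 12 + (-7) = 14
σ = (0, 2, 3, 1): 18 + (-9) + 20 + 17 = 46
σ = (0, 3, 1, 2): 18 + (-3) + 12 + 12 = 39
σ = (0, 3, 2, 1): 18 + (-3) + 19 + 17 = 51
σ = (1, 0, 2, 3): 25 + 1 + 19 + (-7) = 38
σ = (1, 0, 3, 2): 25 + 1 + 20 + 12 = 58
σ = (1, 2, 0, 3): 25 + (-9) + (-2) + (-7) = 7
σ = (1, 2, 3, 0): 25 + (-9) + 20 + 22 = 58
σ = (1, 3, 0, 2): 25 + (-3) + (-2) + 12 = 32
σ = (1, 3, 2, 0): 25 + (-3) + 19 + 22 = 63
σ = (2, 0, 1, 3): 11 + 1 + 12 + (-7) = 17
σ = (2, 0, 3, 1): 11 + 1 + 20 + 17 = 49
σ = (2, 1, 0, 3): 11 + 10 + (-2) + (-7) = 12
σ = (2, 1, 3, 0): 11 + 10 + 20 + 22 = 63
σ = (2, 3, 0, 1): 11 + (-3) + (-2) + 17 = 23
σ = (2, 3, 1, 0): 11 + (-3) + 12 + 22 = 42
σ = (3, 0, 1, 2): 4 + 1 + 12 + 12 = 29
σ = (3, 0, 2, 1): 4 + 1 + 19 + 17 = 41
σ = (3, 1, 0, 2): 4 + 10 + (-2) + 12 = 24
σ = (3, 1, 2, 0): 4 + 10 + 19 + 22 = 55
σ = (3, 2, 0, 1): 4 + (-9) + (-2) + 17 = 10
σ = (3, 2, 1, 0): 4 + (-9) + 12 + 22 = 29
Optimal value attained by: σ = (1, 3, 2, 0).
Answer: det⊕(W) = 63; verdict: SINGULAR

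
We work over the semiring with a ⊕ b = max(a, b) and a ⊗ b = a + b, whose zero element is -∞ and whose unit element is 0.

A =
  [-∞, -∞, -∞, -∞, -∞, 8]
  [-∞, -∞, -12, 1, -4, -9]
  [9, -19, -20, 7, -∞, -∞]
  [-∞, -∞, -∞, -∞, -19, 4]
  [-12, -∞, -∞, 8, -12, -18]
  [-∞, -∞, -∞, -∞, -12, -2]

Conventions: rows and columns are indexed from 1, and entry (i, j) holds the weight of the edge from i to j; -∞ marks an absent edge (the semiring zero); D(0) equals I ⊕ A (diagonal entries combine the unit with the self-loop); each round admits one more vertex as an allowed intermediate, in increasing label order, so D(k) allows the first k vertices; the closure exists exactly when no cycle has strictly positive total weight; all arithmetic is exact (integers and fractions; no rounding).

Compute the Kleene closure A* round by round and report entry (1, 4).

D(0):
  [0, -∞, -∞, -∞, -∞, 8]
  [-∞, 0, -12, 1, -4, -9]
  [9, -19, 0, 7, -∞, -∞]
  [-∞, -∞, -∞, 0, -19, 4]
  [-12, -∞, -∞, 8, 0, -18]
  [-∞, -∞, -∞, -∞, -12, 0]
D(1):
  [0, -∞, -∞, -∞, -∞, 8]
  [-∞, 0, -12, 1, -4, -9]
  [9, -19, 0, 7, -∞, 17]
  [-∞, -∞, -∞, 0, -19, 4]
  [-12, -∞, -∞, 8, 0, -4]
  [-∞, -∞, -∞, -∞, -12, 0]
D(2):
  [0, -∞, -∞, -∞, -∞, 8]
  [-∞, 0, -12, 1, -4, -9]
  [9, -19, 0, 7, -23, 17]
  [-∞, -∞, -∞, 0, -19, 4]
  [-12, -∞, -∞, 8, 0, -4]
  [-∞, -∞, -∞, -∞, -12, 0]
D(3):
  [0, -∞, -∞, -∞, -∞, 8]
  [-3, 0, -12, 1, -4, 5]
  [9, -19, 0, 7, -23, 17]
  [-∞, -∞, -∞, 0, -19, 4]
  [-12, -∞, -∞, 8, 0, -4]
  [-∞, -∞, -∞, -∞, -12, 0]
D(4):
  [0, -∞, -∞, -∞, -∞, 8]
  [-3, 0, -12, 1, -4, 5]
  [9, -19, 0, 7, -12, 17]
  [-∞, -∞, -∞, 0, -19, 4]
  [-12, -∞, -∞, 8, 0, 12]
  [-∞, -∞, -∞, -∞, -12, 0]
D(5):
  [0, -∞, -∞, -∞, -∞, 8]
  [-3, 0, -12, 4, -4, 8]
  [9, -19, 0, 7, -12, 17]
  [-31, -∞, -∞, 0, -19, 4]
  [-12, -∞, -∞, 8, 0, 12]
  [-24, -∞, -∞, -4, -12, 0]
D(6):
  [0, -∞, -∞, 4, -4, 8]
  [-3, 0, -12, 4, -4, 8]
  [9, -19, 0, 13, 5, 17]
  [-20, -∞, -∞, 0, -8, 4]
  [-12, -∞, -∞, 8, 0, 12]
  [-24, -∞, -∞, -4, -12, 0]
Answer: A*[1][4] = 4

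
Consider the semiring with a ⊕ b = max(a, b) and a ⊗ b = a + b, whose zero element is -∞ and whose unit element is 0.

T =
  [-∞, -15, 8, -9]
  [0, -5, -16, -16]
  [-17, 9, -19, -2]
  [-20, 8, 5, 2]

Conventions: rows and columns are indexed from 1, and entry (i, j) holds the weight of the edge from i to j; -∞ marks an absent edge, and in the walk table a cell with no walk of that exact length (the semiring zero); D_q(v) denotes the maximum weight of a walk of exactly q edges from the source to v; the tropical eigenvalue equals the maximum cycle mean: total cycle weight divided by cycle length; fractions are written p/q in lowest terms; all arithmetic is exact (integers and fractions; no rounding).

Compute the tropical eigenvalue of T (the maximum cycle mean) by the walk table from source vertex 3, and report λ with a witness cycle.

q=0: [-∞, -∞, 0, -∞]
q=1: [-17, 9, -19, -2]
q=2: [9, 6, 3, 0]
q=3: [6, 12, 17, 2]
q=4: [12, 26, 14, 15]
Optimal cycle mean attained by: cycle 1->3->2->1, total 8 + 9 + 0, length 3.
Answer: λ = 17/3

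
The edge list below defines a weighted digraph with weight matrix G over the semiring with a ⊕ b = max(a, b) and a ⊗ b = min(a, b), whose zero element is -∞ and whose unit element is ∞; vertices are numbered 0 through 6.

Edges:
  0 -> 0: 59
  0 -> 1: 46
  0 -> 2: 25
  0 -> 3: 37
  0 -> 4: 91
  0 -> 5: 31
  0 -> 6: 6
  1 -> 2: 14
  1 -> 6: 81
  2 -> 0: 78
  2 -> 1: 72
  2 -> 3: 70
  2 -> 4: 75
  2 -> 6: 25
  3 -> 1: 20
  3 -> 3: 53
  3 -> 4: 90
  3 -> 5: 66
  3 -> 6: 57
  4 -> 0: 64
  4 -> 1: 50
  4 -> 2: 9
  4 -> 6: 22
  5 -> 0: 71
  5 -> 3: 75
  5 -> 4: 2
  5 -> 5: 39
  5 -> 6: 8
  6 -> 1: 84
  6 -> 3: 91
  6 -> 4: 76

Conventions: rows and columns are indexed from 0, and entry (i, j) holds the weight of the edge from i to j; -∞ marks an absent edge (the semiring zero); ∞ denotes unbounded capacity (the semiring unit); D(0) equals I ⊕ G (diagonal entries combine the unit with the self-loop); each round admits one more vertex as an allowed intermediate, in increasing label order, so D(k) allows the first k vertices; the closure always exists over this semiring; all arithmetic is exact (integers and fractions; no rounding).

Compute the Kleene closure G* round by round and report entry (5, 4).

D(0):
  [∞, 46, 25, 37, 91, 31, 6]
  [-∞, ∞, 14, -∞, -∞, -∞, 81]
  [78, 72, ∞, 70, 75, -∞, 25]
  [-∞, 20, -∞, ∞, 90, 66, 57]
  [64, 50, 9, -∞, ∞, -∞, 22]
  [71, -∞, -∞, 75, 2, ∞, 8]
  [-∞, 84, -∞, 91, 76, -∞, ∞]
D(1):
  [∞, 46, 25, 37, 91, 31, 6]
  [-∞, ∞, 14, -∞, -∞, -∞, 81]
  [78, 72, ∞, 70, 78, 31, 25]
  [-∞, 20, -∞, ∞, 90, 66, 57]
  [64, 50, 25, 37, ∞, 31, 22]
  [71, 46, 25, 75, 71, ∞, 8]
  [-∞, 84, -∞, 91, 76, -∞, ∞]
D(2):
  [∞, 46, 25, 37, 91, 31, 46]
  [-∞, ∞, 14, -∞, -∞, -∞, 81]
  [78, 72, ∞, 70, 78, 31, 72]
  [-∞, 20, 14, ∞, 90, 66, 57]
  [64, 50, 25, 37, ∞, 31, 50]
  [71, 46, 25, 75, 71, ∞, 46]
  [-∞, 84, 14, 91, 76, -∞, ∞]
D(3):
  [∞, 46, 25, 37, 91, 31, 46]
  [14, ∞, 14, 14, 14, 14, 81]
  [78, 72, ∞, 70, 78, 31, 72]
  [14, 20, 14, ∞, 90, 66, 57]
  [64, 50, 25, 37, ∞, 31, 50]
  [71, 46, 25, 75, 71, ∞, 46]
  [14, 84, 14, 91, 76, 14, ∞]
D(4):
  [∞, 46, 25, 37, 91, 37, 46]
  [14, ∞, 14, 14, 14, 14, 81]
  [78, 72, ∞, 70, 78, 66, 72]
  [14, 20, 14, ∞, 90, 66, 57]
  [64, 50, 25, 37, ∞, 37, 50]
  [71, 46, 25, 75, 75, ∞, 57]
  [14, 84, 14, 91, 90, 66, ∞]
D(5):
  [∞, 50, 25, 37, 91, 37, 50]
  [14, ∞, 14, 14, 14, 14, 81]
  [78, 72, ∞, 70, 78, 66, 72]
  [64, 50, 25, ∞, 90, 66, 57]
  [64, 50, 25, 37, ∞, 37, 50]
  [71, 50, 25, 75, 75, ∞, 57]
  [64, 84, 25, 91, 90, 66, ∞]
D(6):
  [∞, 50, 25, 37, 91, 37, 50]
  [14, ∞, 14, 14, 14, 14, 81]
  [78, 72, ∞, 70, 78, 66, 72]
  [66, 50, 25, ∞, 90, 66, 57]
  [64, 50, 25, 37, ∞, 37, 50]
  [71, 50, 25, 75, 75, ∞, 57]
  [66, 84, 25, 91, 90, 66, ∞]
D(7):
  [∞, 50, 25, 50, 91, 50, 50]
  [66, ∞, 25, 81, 81, 66, 81]
  [78, 72, ∞, 72, 78, 66, 72]
  [66, 57, 25, ∞, 90, 66, 57]
  [64, 50, 25, 50, ∞, 50, 50]
  [71, 57, 25, 75, 75, ∞, 57]
  [66, 84, 25, 91, 90, 66, ∞]
Answer: G*[5][4] = 75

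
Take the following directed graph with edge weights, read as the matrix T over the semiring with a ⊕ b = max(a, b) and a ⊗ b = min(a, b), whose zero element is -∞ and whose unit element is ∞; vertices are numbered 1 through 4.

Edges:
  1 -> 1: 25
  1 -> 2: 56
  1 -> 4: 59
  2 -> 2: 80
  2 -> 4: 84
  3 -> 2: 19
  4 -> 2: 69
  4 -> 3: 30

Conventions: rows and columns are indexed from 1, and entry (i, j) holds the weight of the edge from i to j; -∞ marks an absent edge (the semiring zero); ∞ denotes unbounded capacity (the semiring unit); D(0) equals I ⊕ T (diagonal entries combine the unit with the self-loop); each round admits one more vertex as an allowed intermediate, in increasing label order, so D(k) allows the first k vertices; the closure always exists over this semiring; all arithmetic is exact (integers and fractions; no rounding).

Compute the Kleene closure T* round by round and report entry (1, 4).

D(0):
  [∞, 56, -∞, 59]
  [-∞, ∞, -∞, 84]
  [-∞, 19, ∞, -∞]
  [-∞, 69, 30, ∞]
D(1):
  [∞, 56, -∞, 59]
  [-∞, ∞, -∞, 84]
  [-∞, 19, ∞, -∞]
  [-∞, 69, 30, ∞]
D(2):
  [∞, 56, -∞, 59]
  [-∞, ∞, -∞, 84]
  [-∞, 19, ∞, 19]
  [-∞, 69, 30, ∞]
D(3):
  [∞, 56, -∞, 59]
  [-∞, ∞, -∞, 84]
  [-∞, 19, ∞, 19]
  [-∞, 69, 30, ∞]
D(4):
  [∞, 59, 30, 59]
  [-∞, ∞, 30, 84]
  [-∞, 19, ∞, 19]
  [-∞, 69, 30, ∞]
Answer: T*[1][4] = 59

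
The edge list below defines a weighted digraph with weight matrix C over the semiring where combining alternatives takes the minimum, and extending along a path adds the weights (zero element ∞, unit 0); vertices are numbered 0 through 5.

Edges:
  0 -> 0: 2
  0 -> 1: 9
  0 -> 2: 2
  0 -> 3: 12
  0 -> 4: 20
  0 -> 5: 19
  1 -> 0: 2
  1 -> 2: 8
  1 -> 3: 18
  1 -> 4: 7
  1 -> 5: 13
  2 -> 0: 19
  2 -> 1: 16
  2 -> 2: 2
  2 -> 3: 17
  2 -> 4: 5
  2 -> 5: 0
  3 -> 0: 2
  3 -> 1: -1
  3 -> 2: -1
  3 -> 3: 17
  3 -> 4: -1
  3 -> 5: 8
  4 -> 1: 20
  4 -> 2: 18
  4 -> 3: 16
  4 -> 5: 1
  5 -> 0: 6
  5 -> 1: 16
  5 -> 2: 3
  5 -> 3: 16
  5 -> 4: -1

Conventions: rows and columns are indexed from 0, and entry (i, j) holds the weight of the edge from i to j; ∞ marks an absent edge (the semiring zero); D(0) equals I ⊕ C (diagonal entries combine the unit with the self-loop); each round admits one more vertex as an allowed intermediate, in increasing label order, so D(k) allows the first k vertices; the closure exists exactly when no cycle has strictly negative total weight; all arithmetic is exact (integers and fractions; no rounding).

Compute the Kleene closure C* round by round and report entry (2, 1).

D(0):
  [0, 9, 2, 12, 20, 19]
  [2, 0, 8, 18, 7, 13]
  [19, 16, 0, 17, 5, 0]
  [2, -1, -1, 0, -1, 8]
  [∞, 20, 18, 16, 0, 1]
  [6, 16, 3, 16, -1, 0]
D(1):
  [0, 9, 2, 12, 20, 19]
  [2, 0, 4, 14, 7, 13]
  [19, 16, 0, 17, 5, 0]
  [2, -1, -1, 0, -1, 8]
  [∞, 20, 18, 16, 0, 1]
  [6, 15, 3, 16, -1, 0]
D(2):
  [0, 9, 2, 12, 16, 19]
  [2, 0, 4, 14, 7, 13]
  [18, 16, 0, 17, 5, 0]
  [1, -1, -1, 0, -1, 8]
  [22, 20, 18, 16, 0, 1]
  [6, 15, 3, 16, -1, 0]
D(3):
  [0, 9, 2, 12, 7, 2]
  [2, 0, 4, 14, 7, 4]
  [18, 16, 0, 17, 5, 0]
  [1, -1, -1, 0, -1, -1]
  [22, 20, 18, 16, 0, 1]
  [6, 15, 3, 16, -1, 0]
D(4):
  [0, 9, 2, 12, 7, 2]
  [2, 0, 4, 14, 7, 4]
  [18, 16, 0, 17, 5, 0]
  [1, -1, -1, 0, -1, -1]
  [17, 15, 15, 16, 0, 1]
  [6, 15, 3, 16, -1, 0]
D(5):
  [0, 9, 2, 12, 7, 2]
  [2, 0, 4, 14, 7, 4]
  [18, 16, 0, 17, 5, 0]
  [1, -1, -1, 0, -1, -1]
  [17, 15, 15, 16, 0, 1]
  [6, 14, 3, 15, -1, 0]
D(6):
  [0, 9, 2, 12, 1, 2]
  [2, 0, 4, 14, 3, 4]
  [6, 14, 0, 15, -1, 0]
  [1, -1, -1, 0, -2, -1]
  [7, 15, 4, 16, 0, 1]
  [6, 14, 3, 15, -1, 0]
Answer: C*[2][1] = 14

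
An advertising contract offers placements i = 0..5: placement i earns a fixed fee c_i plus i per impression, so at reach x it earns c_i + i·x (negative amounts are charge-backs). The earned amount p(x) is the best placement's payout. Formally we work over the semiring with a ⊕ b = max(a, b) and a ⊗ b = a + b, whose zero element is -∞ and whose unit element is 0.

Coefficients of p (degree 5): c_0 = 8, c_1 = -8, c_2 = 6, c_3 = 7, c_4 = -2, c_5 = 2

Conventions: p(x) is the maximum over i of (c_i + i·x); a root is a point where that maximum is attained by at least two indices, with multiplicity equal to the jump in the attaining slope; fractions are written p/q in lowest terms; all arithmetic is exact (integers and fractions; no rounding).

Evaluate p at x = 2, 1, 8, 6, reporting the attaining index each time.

p(2) = max(8+0·2=8, -8+1·2=-6, 6+2·2=10, 7+3·2=13, -2+4·2=6, 2+5·2=12) = 13 (attained by i=3)
p(1) = max(8+0·1=8, -8+1·1=-7, 6+2·1=8, 7+3·1=10, -2+4·1=2, 2+5·1=7) = 10 (attained by i=3)
p(8) = max(8+0·8=8, -8+1·8=0, 6+2·8=22, 7+3·8=31, -2+4·8=30, 2+5·8=42) = 42 (attained by i=5)
p(6) = max(8+0·6=8, -8+1·6=-2, 6+2·6=18, 7+3·6=25, -2+4·6=22, 2+5·6=32) = 32 (attained by i=5)
Answer: p(2) = 13; p(1) = 10; p(8) = 42; p(6) = 32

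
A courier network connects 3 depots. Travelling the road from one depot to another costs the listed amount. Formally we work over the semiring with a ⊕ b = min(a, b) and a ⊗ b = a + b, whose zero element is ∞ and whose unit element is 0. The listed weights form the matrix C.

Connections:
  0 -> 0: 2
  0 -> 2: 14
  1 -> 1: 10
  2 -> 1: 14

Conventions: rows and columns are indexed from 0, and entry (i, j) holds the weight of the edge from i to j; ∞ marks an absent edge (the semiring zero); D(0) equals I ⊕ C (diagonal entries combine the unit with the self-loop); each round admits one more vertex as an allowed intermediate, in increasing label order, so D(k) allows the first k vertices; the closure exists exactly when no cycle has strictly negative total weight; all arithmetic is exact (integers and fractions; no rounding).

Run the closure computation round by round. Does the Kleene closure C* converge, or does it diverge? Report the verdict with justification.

D(0):
  [0, ∞, 14]
  [∞, 0, ∞]
  [∞, 14, 0]
D(1):
  [0, ∞, 14]
  [∞, 0, ∞]
  [∞, 14, 0]
D(2):
  [0, ∞, 14]
  [∞, 0, ∞]
  [∞, 14, 0]
D(3):
  [0, 28, 14]
  [∞, 0, ∞]
  [∞, 14, 0]
Key observation: every diagonal entry stays at the unit through all rounds, so no improving cycle exists.
Answer: CONVERGES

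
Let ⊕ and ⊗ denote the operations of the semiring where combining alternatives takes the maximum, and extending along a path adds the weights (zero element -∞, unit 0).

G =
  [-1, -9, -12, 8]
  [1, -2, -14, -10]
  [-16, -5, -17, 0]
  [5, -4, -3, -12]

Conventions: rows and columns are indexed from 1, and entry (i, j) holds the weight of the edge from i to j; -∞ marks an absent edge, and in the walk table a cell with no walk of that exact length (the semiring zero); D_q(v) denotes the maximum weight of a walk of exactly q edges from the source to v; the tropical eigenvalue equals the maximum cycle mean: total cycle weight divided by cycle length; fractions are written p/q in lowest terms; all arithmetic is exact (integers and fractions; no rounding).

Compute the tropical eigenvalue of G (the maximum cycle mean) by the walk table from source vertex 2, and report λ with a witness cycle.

q=0: [-∞, 0, -∞, -∞]
q=1: [1, -2, -14, -10]
q=2: [0, -4, -11, 9]
q=3: [14, 5, 6, 8]
q=4: [13, 5, 5, 22]
Optimal cycle mean attained by: cycle 1->4->1, total 8 + 5, length 2.
Answer: λ = 13/2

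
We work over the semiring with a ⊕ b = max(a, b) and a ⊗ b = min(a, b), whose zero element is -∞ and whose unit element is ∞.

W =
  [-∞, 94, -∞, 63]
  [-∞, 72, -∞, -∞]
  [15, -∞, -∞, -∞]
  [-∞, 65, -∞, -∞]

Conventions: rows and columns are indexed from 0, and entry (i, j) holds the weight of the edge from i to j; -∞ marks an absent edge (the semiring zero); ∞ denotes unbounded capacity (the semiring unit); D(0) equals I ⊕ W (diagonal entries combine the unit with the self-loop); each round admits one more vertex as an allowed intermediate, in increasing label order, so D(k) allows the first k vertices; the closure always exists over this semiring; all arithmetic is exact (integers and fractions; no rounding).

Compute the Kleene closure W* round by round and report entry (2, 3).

D(0):
  [∞, 94, -∞, 63]
  [-∞, ∞, -∞, -∞]
  [15, -∞, ∞, -∞]
  [-∞, 65, -∞, ∞]
D(1):
  [∞, 94, -∞, 63]
  [-∞, ∞, -∞, -∞]
  [15, 15, ∞, 15]
  [-∞, 65, -∞, ∞]
D(2):
  [∞, 94, -∞, 63]
  [-∞, ∞, -∞, -∞]
  [15, 15, ∞, 15]
  [-∞, 65, -∞, ∞]
D(3):
  [∞, 94, -∞, 63]
  [-∞, ∞, -∞, -∞]
  [15, 15, ∞, 15]
  [-∞, 65, -∞, ∞]
D(4):
  [∞, 94, -∞, 63]
  [-∞, ∞, -∞, -∞]
  [15, 15, ∞, 15]
  [-∞, 65, -∞, ∞]
Answer: W*[2][3] = 15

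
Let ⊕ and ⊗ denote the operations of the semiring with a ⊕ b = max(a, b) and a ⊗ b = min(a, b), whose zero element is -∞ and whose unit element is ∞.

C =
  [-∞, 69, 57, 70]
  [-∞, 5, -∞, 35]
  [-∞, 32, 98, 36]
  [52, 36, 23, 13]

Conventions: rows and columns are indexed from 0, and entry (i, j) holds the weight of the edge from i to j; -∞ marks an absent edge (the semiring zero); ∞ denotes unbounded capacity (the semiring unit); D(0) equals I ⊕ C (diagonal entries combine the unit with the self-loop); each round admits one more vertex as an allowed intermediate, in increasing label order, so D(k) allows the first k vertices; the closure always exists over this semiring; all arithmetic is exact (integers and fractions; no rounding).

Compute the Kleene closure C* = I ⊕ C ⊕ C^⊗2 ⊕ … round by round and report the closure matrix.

D(0):
  [∞, 69, 57, 70]
  [-∞, ∞, -∞, 35]
  [-∞, 32, ∞, 36]
  [52, 36, 23, ∞]
D(1):
  [∞, 69, 57, 70]
  [-∞, ∞, -∞, 35]
  [-∞, 32, ∞, 36]
  [52, 52, 52, ∞]
D(2):
  [∞, 69, 57, 70]
  [-∞, ∞, -∞, 35]
  [-∞, 32, ∞, 36]
  [52, 52, 52, ∞]
D(3):
  [∞, 69, 57, 70]
  [-∞, ∞, -∞, 35]
  [-∞, 32, ∞, 36]
  [52, 52, 52, ∞]
D(4):
  [∞, 69, 57, 70]
  [35, ∞, 35, 35]
  [36, 36, ∞, 36]
  [52, 52, 52, ∞]
Answer: C* = [[∞, 69, 57, 70], [35, ∞, 35, 35], [36, 36, ∞, 36], [52, 52, 52, ∞]]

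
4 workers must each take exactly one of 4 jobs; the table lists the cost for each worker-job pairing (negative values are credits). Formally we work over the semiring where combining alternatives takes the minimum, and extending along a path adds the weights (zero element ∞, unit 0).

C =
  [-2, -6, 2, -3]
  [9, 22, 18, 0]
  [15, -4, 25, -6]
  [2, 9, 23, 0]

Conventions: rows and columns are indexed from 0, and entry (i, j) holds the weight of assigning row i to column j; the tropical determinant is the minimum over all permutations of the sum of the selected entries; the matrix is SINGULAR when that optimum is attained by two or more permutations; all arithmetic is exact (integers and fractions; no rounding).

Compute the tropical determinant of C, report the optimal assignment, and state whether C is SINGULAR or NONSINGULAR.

σ = (0, 1, 2, 3): (-2) + 22 + 25 + 0 = 45
σ = (0, 1, 3, 2): (-2) + 22 + (-6) + 23 = 37
σ = (0, 2, 1, 3): (-2) + 18 + (-4) + 0 = 12
σ = (0, 2, 3, 1): (-2) + 18 + (-6) + 9 = 19
σ = (0, 3, 1, 2): (-2) + 0 + (-4) + 23 = 17
σ = (0, 3, 2, 1): (-2) + 0 + 25 + 9 = 32
σ = (1, 0, 2, 3): (-6) + 9 + 25 + 0 = 28
σ = (1, 0, 3, 2): (-6) + 9 + (-6) + 23 = 20
σ = (1, 2, 0, 3): (-6) + 18 + 15 + 0 = 27
σ = (1, 2, 3, 0): (-6) + 18 + (-6) + 2 = 8
σ = (1, 3, 0, 2): (-6) + 0 + 15 + 23 = 32
σ = (1, 3, 2, 0): (-6) + 0 + 25 + 2 = 21
σ = (2, 0, 1, 3): 2 + 9 + (-4) + 0 = 7
σ = (2, 0, 3, 1): 2 + 9 + (-6) + 9 = 14
σ = (2, 1, 0, 3): 2 + 22 + 15 + 0 = 39
σ = (2, 1, 3, 0): 2 + 22 + (-6) + 2 = 20
σ = (2, 3, 0, 1): 2 + 0 + 15 + 9 = 26
σ = (2, 3, 1, 0): 2 + 0 + (-4) + 2 = 0
σ = (3, 0, 1, 2): (-3) + 9 + (-4) + 23 = 25
σ = (3, 0, 2, 1): (-3) + 9 + 25 + 9 = 40
σ = (3, 1, 0, 2): (-3) + 22 + 15 + 23 = 57
σ = (3, 1, 2, 0): (-3) + 22 + 25 + 2 = 46
σ = (3, 2, 0, 1): (-3) + 18 + 15 + 9 = 39
σ = (3, 2, 1, 0): (-3) + 18 + (-4) + 2 = 13
Optimal value attained by: σ = (2, 3, 1, 0).
Answer: det⊕(C) = 0; verdict: NONSINGULAR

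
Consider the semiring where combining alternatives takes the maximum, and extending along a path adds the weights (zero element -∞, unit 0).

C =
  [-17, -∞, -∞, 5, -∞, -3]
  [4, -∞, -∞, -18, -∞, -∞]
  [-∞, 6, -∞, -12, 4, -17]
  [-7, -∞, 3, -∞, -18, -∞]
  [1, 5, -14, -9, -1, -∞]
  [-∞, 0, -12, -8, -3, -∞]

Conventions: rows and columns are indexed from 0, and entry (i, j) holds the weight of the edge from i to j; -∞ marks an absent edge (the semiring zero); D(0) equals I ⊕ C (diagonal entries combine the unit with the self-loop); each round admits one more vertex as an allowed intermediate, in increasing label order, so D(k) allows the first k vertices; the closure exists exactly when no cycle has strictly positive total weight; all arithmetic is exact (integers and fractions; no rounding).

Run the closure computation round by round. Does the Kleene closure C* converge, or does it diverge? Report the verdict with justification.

D(0):
  [0, -∞, -∞, 5, -∞, -3]
  [4, 0, -∞, -18, -∞, -∞]
  [-∞, 6, 0, -12, 4, -17]
  [-7, -∞, 3, 0, -18, -∞]
  [1, 5, -14, -9, 0, -∞]
  [-∞, 0, -12, -8, -3, 0]
D(1):
  [0, -∞, -∞, 5, -∞, -3]
  [4, 0, -∞, 9, -∞, 1]
  [-∞, 6, 0, -12, 4, -17]
  [-7, -∞, 3, 0, -18, -10]
  [1, 5, -14, 6, 0, -2]
  [-∞, 0, -12, -8, -3, 0]
Detection: at round 2, diagonal entry (5, 5) turns strictly positive.
Key observation: the cycle 5->1->0->5 has total weight 0 + 4 + (-3), which is strictly positive.
Answer: DIVERGES — positive cycle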